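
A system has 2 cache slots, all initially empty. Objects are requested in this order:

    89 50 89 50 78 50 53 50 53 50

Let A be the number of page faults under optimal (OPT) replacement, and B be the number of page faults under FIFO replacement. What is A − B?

-1

Under OPT: F F . . F . F . . . → 4 faults.
Under FIFO: F F . . F . F F . . → 5 faults.
A − B = 4 − 5 = -1.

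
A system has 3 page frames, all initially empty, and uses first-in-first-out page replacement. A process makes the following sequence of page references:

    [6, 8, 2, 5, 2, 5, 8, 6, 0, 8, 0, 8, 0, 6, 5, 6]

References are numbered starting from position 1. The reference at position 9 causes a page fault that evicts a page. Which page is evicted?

pos 1: 6: miss, frames {6}
pos 2: 8: miss, frames {6,8}
pos 3: 2: miss, frames {6,8,2}
pos 4: 5: miss, evict 6, frames {8,2,5}
pos 5: 2: hit
pos 6: 5: hit
pos 7: 8: hit
pos 8: 6: miss, evict 8, frames {2,5,6}
pos 9: 0: miss, evict 2, frames {5,6,0}
At position 9, page 2 is evicted.

2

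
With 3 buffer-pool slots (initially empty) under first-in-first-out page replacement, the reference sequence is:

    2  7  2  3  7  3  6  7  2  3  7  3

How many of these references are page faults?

7

2: fault, frames (2)
7: fault, frames (2 7)
2: hit
3: fault, frames (2 7 3)
7: hit
3: hit
6: fault, evict 2, frames (7 3 6)
7: hit
2: fault, evict 7, frames (3 6 2)
3: hit
7: fault, evict 3, frames (6 2 7)
3: fault, evict 6, frames (2 7 3)
Page faults: 7.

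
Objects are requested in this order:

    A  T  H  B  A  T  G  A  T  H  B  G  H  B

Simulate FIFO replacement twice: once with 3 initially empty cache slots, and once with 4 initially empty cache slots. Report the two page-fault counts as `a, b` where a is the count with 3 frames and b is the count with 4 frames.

3 frames: F F F F F F F . . F F . . . → 9 faults.
4 frames: F F F F . . F F F F F F . . → 10 faults.
10 > 9: adding a frame increased faults — Belady's anomaly.

9, 10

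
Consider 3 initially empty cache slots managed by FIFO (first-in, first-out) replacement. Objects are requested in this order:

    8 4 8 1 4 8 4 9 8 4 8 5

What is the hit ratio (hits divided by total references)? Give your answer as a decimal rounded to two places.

0.42

8 -> fault, frames [8]
4 -> fault, frames [8, 4]
8 -> hit
1 -> fault, frames [8, 4, 1]
4 -> hit
8 -> hit
4 -> hit
9 -> fault, evict 8, frames [4, 1, 9]
8 -> fault, evict 4, frames [1, 9, 8]
4 -> fault, evict 1, frames [9, 8, 4]
8 -> hit
5 -> fault, evict 9, frames [8, 4, 5]
Hits: 5 of 12 references → 5/12 = 0.4167.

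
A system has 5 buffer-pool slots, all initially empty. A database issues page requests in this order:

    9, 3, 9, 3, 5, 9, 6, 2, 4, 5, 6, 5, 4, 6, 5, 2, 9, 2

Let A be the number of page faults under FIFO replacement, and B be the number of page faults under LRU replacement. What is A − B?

Under FIFO: F F . . F . F F F . . . . . . . F . → 7 faults.
Under LRU: F F . . F . F F F . . . . . . . . . → 6 faults.
A − B = 7 − 6 = 1.

1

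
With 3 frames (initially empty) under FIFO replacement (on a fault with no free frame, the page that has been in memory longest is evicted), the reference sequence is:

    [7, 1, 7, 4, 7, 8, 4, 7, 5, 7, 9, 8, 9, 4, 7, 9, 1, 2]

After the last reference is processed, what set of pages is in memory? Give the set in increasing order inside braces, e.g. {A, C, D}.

7 → fault, frames [7]
1 → fault, frames [7, 1]
7 → hit
4 → fault, frames [7, 1, 4]
7 → hit
8 → fault, evict 7, frames [1, 4, 8]
4 → hit
7 → fault, evict 1, frames [4, 8, 7]
5 → fault, evict 4, frames [8, 7, 5]
7 → hit
9 → fault, evict 8, frames [7, 5, 9]
8 → fault, evict 7, frames [5, 9, 8]
9 → hit
4 → fault, evict 5, frames [9, 8, 4]
7 → fault, evict 9, frames [8, 4, 7]
9 → fault, evict 8, frames [4, 7, 9]
1 → fault, evict 4, frames [7, 9, 1]
2 → fault, evict 7, frames [9, 1, 2]

{1, 2, 9}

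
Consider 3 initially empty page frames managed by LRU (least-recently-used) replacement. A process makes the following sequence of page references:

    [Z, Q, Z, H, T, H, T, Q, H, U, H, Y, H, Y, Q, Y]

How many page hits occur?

8

Z → miss, frames (Z)
Q → miss, frames (Z Q)
Z → hit
H → miss, frames (Q Z H)
T → miss, evict Q, frames (Z H T)
H → hit
T → hit
Q → miss, evict Z, frames (H T Q)
H → hit
U → miss, evict T, frames (Q H U)
H → hit
Y → miss, evict Q, frames (U H Y)
H → hit
Y → hit
Q → miss, evict U, frames (H Y Q)
Y → hit
Hits: 8.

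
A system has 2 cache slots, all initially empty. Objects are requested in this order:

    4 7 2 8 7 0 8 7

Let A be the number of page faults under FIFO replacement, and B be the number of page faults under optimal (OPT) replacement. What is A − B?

Under FIFO: F F F F F F F F → 8 faults.
Under OPT: F F F F . F . F → 6 faults.
A − B = 8 − 6 = 2.

2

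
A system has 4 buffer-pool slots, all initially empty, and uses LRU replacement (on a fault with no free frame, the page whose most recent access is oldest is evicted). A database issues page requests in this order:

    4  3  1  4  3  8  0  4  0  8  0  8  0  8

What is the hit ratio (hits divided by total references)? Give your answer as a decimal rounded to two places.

0.64

4 → miss, frames (4)
3 → miss, frames (4 3)
1 → miss, frames (4 3 1)
4 → hit
3 → hit
8 → miss, frames (1 4 3 8)
0 → miss, evict 1, frames (4 3 8 0)
4 → hit
0 → hit
8 → hit
0 → hit
8 → hit
0 → hit
8 → hit
Hits: 9 of 14 references → 9/14 = 0.6429.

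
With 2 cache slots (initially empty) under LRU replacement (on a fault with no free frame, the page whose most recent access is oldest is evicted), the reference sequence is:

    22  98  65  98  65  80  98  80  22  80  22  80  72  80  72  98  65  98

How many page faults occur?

22 -> miss, frames [22]
98 -> miss, frames [22, 98]
65 -> miss, evict 22, frames [98, 65]
98 -> hit
65 -> hit
80 -> miss, evict 98, frames [65, 80]
98 -> miss, evict 65, frames [80, 98]
80 -> hit
22 -> miss, evict 98, frames [80, 22]
80 -> hit
22 -> hit
80 -> hit
72 -> miss, evict 22, frames [80, 72]
80 -> hit
72 -> hit
98 -> miss, evict 80, frames [72, 98]
65 -> miss, evict 72, frames [98, 65]
98 -> hit
Page faults: 9.

9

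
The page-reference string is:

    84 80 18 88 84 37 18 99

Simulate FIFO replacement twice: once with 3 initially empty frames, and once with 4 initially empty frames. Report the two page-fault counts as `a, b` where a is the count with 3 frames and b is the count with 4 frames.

3 frames: F F F F F F F F → 8 faults.
4 frames: F F F F . F . F → 6 faults.
6 < 8: adding a frame reduced faults, as is typical.

8, 6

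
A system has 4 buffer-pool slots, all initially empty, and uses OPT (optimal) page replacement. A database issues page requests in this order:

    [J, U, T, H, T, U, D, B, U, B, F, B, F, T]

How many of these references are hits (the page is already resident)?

7

J → fault, frames [J]
U → fault, frames [J, U]
T → fault, frames [J, U, T]
H → fault, frames [J, U, T, H]
T → hit
U → hit
D → fault, evict H, frames [J, U, T, D]
B → fault, evict D, frames [J, U, T, B]
U → hit
B → hit
F → fault, evict U, frames [J, T, B, F]
B → hit
F → hit
T → hit
Hits: 7.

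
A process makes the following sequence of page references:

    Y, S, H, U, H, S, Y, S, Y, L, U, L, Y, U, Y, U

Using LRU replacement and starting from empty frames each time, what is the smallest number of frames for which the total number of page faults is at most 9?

f=1: 16 faults
f=2: 10 faults
f=3: 7 faults
f=4: 6 faults
f=5: 5 faults
Smallest f with faults ≤ 9 is 3.

3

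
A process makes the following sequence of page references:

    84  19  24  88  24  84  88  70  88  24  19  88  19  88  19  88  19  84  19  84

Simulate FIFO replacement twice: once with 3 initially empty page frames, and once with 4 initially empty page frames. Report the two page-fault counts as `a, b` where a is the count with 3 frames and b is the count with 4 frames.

10, 7

3 frames: F F F F . F . F . F F F . . . . . F . . → 10 faults.
4 frames: F F F F . . . F . . . . . . . . . F F . → 7 faults.
7 < 10: adding a frame reduced faults, as is typical.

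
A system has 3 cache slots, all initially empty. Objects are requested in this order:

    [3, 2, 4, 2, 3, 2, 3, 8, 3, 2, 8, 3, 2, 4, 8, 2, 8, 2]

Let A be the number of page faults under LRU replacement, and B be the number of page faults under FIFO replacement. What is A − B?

Under LRU: F F F . . . . F . . . . . F F . . . → 6 faults.
Under FIFO: F F F . . . . F F F . . . F F . . . → 8 faults.
A − B = 6 − 8 = -2.

-2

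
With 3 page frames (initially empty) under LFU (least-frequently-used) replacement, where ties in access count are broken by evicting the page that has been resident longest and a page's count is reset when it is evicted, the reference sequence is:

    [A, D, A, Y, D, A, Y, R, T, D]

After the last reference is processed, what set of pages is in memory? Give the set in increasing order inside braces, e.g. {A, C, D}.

A: miss, frames {A}
D: miss, frames {A,D}
A: hit
Y: miss, frames {A,D,Y}
D: hit
A: hit
Y: hit
R: miss, evict D, frames {A,Y,R}
T: miss, evict R, frames {A,Y,T}
D: miss, evict T, frames {A,Y,D}

{A, D, Y}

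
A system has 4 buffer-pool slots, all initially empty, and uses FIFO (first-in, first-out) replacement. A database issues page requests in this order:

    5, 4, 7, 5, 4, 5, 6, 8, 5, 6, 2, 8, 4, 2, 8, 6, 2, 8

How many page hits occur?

5 → miss, frames {5}
4 → miss, frames {5,4}
7 → miss, frames {5,4,7}
5 → hit
4 → hit
5 → hit
6 → miss, frames {5,4,7,6}
8 → miss, evict 5, frames {4,7,6,8}
5 → miss, evict 4, frames {7,6,8,5}
6 → hit
2 → miss, evict 7, frames {6,8,5,2}
8 → hit
4 → miss, evict 6, frames {8,5,2,4}
2 → hit
8 → hit
6 → miss, evict 8, frames {5,2,4,6}
2 → hit
8 → miss, evict 5, frames {2,4,6,8}
Hits: 8.

8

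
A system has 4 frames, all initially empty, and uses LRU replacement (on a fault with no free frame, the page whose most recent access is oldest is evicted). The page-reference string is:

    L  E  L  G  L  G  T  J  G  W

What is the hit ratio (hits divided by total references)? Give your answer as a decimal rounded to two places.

L: miss, frames {L}
E: miss, frames {L,E}
L: hit
G: miss, frames {E,L,G}
L: hit
G: hit
T: miss, frames {E,L,G,T}
J: miss, evict E, frames {L,G,T,J}
G: hit
W: miss, evict L, frames {T,J,G,W}
Hits: 4 of 10 references → 4/10 = 0.4000.

0.40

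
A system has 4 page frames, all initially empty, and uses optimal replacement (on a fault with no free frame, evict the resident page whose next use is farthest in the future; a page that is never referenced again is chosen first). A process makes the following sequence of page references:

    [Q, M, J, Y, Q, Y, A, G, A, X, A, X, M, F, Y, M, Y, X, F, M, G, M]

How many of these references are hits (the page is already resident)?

13

Q: fault, frames (Q)
M: fault, frames (Q M)
J: fault, frames (Q M J)
Y: fault, frames (Q M J Y)
Q: hit
Y: hit
A: fault, evict J, frames (Q M Y A)
G: fault, evict Q, frames (M Y A G)
A: hit
X: fault, evict G, frames (M Y A X)
A: hit
X: hit
M: hit
F: fault, evict A, frames (M Y X F)
Y: hit
M: hit
Y: hit
X: hit
F: hit
M: hit
G: fault, evict F, frames (M Y X G)
M: hit
Hits: 13.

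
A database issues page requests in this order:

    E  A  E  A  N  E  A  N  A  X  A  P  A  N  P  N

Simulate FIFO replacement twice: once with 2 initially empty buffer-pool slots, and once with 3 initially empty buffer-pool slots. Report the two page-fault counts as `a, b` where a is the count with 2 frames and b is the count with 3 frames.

2 frames: F F . . F F F F . F F F . F . . → 10 faults.
3 frames: F F . . F . . . . F . F F F . . → 7 faults.
7 < 10: adding a frame reduced faults, as is typical.

10, 7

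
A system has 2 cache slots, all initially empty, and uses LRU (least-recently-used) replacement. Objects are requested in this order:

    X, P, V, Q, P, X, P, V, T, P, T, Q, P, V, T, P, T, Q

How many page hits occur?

X → fault, frames {X}
P → fault, frames {X,P}
V → fault, evict X, frames {P,V}
Q → fault, evict P, frames {V,Q}
P → fault, evict V, frames {Q,P}
X → fault, evict Q, frames {P,X}
P → hit
V → fault, evict X, frames {P,V}
T → fault, evict P, frames {V,T}
P → fault, evict V, frames {T,P}
T → hit
Q → fault, evict P, frames {T,Q}
P → fault, evict T, frames {Q,P}
V → fault, evict Q, frames {P,V}
T → fault, evict P, frames {V,T}
P → fault, evict V, frames {T,P}
T → hit
Q → fault, evict P, frames {T,Q}
Hits: 3.

3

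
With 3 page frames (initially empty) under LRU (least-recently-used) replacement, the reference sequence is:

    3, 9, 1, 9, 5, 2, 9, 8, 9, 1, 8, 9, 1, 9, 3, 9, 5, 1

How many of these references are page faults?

10

3: miss, frames {3}
9: miss, frames {3,9}
1: miss, frames {3,9,1}
9: hit
5: miss, evict 3, frames {1,9,5}
2: miss, evict 1, frames {9,5,2}
9: hit
8: miss, evict 5, frames {2,9,8}
9: hit
1: miss, evict 2, frames {8,9,1}
8: hit
9: hit
1: hit
9: hit
3: miss, evict 8, frames {1,9,3}
9: hit
5: miss, evict 1, frames {3,9,5}
1: miss, evict 3, frames {9,5,1}
Page faults: 10.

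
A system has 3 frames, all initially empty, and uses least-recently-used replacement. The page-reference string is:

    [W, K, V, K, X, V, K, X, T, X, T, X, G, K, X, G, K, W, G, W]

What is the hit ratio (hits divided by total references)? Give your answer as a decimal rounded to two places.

0.60

W: fault, frames (W)
K: fault, frames (W K)
V: fault, frames (W K V)
K: hit
X: fault, evict W, frames (V K X)
V: hit
K: hit
X: hit
T: fault, evict V, frames (K X T)
X: hit
T: hit
X: hit
G: fault, evict K, frames (T X G)
K: fault, evict T, frames (X G K)
X: hit
G: hit
K: hit
W: fault, evict X, frames (G K W)
G: hit
W: hit
Hits: 12 of 20 references → 12/20 = 0.6000.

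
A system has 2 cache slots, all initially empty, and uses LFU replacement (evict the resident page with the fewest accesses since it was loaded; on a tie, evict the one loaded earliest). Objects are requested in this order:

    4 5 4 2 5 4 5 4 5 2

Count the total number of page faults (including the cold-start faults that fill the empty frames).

4 -> miss, frames {4}
5 -> miss, frames {4,5}
4 -> hit
2 -> miss, evict 5, frames {4,2}
5 -> miss, evict 2, frames {4,5}
4 -> hit
5 -> hit
4 -> hit
5 -> hit
2 -> miss, evict 5, frames {4,2}
Page faults: 5.

5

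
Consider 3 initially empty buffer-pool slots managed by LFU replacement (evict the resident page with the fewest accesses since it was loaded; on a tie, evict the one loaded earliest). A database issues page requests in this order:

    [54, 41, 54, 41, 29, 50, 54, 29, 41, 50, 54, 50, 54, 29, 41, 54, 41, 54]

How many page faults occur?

54: miss, frames (54)
41: miss, frames (54 41)
54: hit
41: hit
29: miss, frames (54 41 29)
50: miss, evict 29, frames (54 41 50)
54: hit
29: miss, evict 50, frames (54 41 29)
41: hit
50: miss, evict 29, frames (54 41 50)
54: hit
50: hit
54: hit
29: miss, evict 50, frames (54 41 29)
41: hit
54: hit
41: hit
54: hit
Page faults: 7.

7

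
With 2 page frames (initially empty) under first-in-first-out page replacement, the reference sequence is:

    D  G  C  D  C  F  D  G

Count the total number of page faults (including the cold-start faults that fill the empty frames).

6

D: fault, frames [D]
G: fault, frames [D, G]
C: fault, evict D, frames [G, C]
D: fault, evict G, frames [C, D]
C: hit
F: fault, evict C, frames [D, F]
D: hit
G: fault, evict D, frames [F, G]
Page faults: 6.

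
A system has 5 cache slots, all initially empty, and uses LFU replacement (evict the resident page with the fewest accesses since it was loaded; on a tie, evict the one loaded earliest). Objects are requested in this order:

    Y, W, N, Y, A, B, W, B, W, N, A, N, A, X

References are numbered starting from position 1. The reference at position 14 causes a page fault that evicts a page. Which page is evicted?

Y

pos 1: Y -> miss, frames [Y]
pos 2: W -> miss, frames [Y, W]
pos 3: N -> miss, frames [Y, W, N]
pos 4: Y -> hit
pos 5: A -> miss, frames [Y, W, N, A]
pos 6: B -> miss, frames [Y, W, N, A, B]
pos 7: W -> hit
pos 8: B -> hit
pos 9: W -> hit
pos 10: N -> hit
pos 11: A -> hit
pos 12: N -> hit
pos 13: A -> hit
pos 14: X -> miss, evict Y, frames [W, N, A, B, X]
At position 14, page Y is evicted.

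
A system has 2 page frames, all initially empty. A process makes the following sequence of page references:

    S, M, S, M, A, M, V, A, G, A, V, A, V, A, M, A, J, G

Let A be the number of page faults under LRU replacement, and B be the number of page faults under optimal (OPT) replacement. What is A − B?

1

Under LRU: F F . . F . F F F . F . . . F . F F → 10 faults.
Under OPT: F F . . F . F . F . F . . . F . F F → 9 faults.
A − B = 10 − 9 = 1.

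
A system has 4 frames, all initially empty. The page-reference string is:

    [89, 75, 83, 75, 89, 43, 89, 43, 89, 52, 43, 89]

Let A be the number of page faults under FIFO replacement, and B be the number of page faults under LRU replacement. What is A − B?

1

Under FIFO: F F F . . F . . . F . F → 6 faults.
Under LRU: F F F . . F . . . F . . → 5 faults.
A − B = 6 − 5 = 1.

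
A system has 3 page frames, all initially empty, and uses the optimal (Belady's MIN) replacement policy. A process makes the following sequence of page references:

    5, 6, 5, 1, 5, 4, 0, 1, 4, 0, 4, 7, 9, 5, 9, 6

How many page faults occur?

5 -> miss, frames {5}
6 -> miss, frames {5,6}
5 -> hit
1 -> miss, frames {5,6,1}
5 -> hit
4 -> miss, evict 6, frames {5,1,4}
0 -> miss, evict 5, frames {1,4,0}
1 -> hit
4 -> hit
0 -> hit
4 -> hit
7 -> miss, evict 0, frames {1,4,7}
9 -> miss, evict 7, frames {1,4,9}
5 -> miss, evict 4, frames {1,9,5}
9 -> hit
6 -> miss, evict 5, frames {1,9,6}
Page faults: 9.

9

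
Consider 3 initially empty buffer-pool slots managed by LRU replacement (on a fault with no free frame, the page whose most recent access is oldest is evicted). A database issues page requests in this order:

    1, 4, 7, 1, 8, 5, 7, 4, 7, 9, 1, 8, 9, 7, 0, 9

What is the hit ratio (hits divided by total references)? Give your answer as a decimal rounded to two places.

0.25

1 → fault, frames {1}
4 → fault, frames {1,4}
7 → fault, frames {1,4,7}
1 → hit
8 → fault, evict 4, frames {7,1,8}
5 → fault, evict 7, frames {1,8,5}
7 → fault, evict 1, frames {8,5,7}
4 → fault, evict 8, frames {5,7,4}
7 → hit
9 → fault, evict 5, frames {4,7,9}
1 → fault, evict 4, frames {7,9,1}
8 → fault, evict 7, frames {9,1,8}
9 → hit
7 → fault, evict 1, frames {8,9,7}
0 → fault, evict 8, frames {9,7,0}
9 → hit
Hits: 4 of 16 references → 4/16 = 0.2500.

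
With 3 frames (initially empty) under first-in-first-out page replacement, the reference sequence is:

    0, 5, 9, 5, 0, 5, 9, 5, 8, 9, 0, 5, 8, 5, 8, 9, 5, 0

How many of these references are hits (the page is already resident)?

11

0 -> miss, frames (0)
5 -> miss, frames (0 5)
9 -> miss, frames (0 5 9)
5 -> hit
0 -> hit
5 -> hit
9 -> hit
5 -> hit
8 -> miss, evict 0, frames (5 9 8)
9 -> hit
0 -> miss, evict 5, frames (9 8 0)
5 -> miss, evict 9, frames (8 0 5)
8 -> hit
5 -> hit
8 -> hit
9 -> miss, evict 8, frames (0 5 9)
5 -> hit
0 -> hit
Hits: 11.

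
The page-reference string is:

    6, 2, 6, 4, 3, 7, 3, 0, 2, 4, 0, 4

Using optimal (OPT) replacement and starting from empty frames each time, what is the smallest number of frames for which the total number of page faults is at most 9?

2

f=1: 12 faults
f=2: 8 faults
f=3: 7 faults
f=4: 6 faults
f=5: 6 faults
f=6: 6 faults
Smallest f with faults ≤ 9 is 2.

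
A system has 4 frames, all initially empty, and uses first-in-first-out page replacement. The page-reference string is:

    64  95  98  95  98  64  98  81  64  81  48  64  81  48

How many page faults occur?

6

64 -> fault, frames {64}
95 -> fault, frames {64,95}
98 -> fault, frames {64,95,98}
95 -> hit
98 -> hit
64 -> hit
98 -> hit
81 -> fault, frames {64,95,98,81}
64 -> hit
81 -> hit
48 -> fault, evict 64, frames {95,98,81,48}
64 -> fault, evict 95, frames {98,81,48,64}
81 -> hit
48 -> hit
Page faults: 6.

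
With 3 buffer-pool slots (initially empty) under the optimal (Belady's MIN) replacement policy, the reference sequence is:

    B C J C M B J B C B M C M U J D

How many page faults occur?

8

B: fault, frames {B}
C: fault, frames {B,C}
J: fault, frames {B,C,J}
C: hit
M: fault, evict C, frames {B,J,M}
B: hit
J: hit
B: hit
C: fault, evict J, frames {B,M,C}
B: hit
M: hit
C: hit
M: hit
U: fault, evict C, frames {B,M,U}
J: fault, evict U, frames {B,M,J}
D: fault, evict J, frames {B,M,D}
Page faults: 8.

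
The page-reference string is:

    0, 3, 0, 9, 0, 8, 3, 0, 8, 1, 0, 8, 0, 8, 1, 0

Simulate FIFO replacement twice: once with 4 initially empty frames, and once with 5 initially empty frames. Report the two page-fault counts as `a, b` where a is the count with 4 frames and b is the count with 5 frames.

6, 5

4 frames: F F . F . F . . . F F . . . . . → 6 faults.
5 frames: F F . F . F . . . F . . . . . . → 5 faults.
5 < 6: adding a frame reduced faults, as is typical.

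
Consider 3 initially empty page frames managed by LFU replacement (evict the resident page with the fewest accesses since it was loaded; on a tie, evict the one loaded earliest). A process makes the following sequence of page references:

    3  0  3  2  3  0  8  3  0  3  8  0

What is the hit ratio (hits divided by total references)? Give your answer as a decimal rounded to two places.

3: miss, frames [3]
0: miss, frames [3, 0]
3: hit
2: miss, frames [3, 0, 2]
3: hit
0: hit
8: miss, evict 2, frames [3, 0, 8]
3: hit
0: hit
3: hit
8: hit
0: hit
Hits: 8 of 12 references → 8/12 = 0.6667.

0.67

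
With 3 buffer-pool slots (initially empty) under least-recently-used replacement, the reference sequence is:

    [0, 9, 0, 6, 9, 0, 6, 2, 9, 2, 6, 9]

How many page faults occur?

0 -> miss, frames {0}
9 -> miss, frames {0,9}
0 -> hit
6 -> miss, frames {9,0,6}
9 -> hit
0 -> hit
6 -> hit
2 -> miss, evict 9, frames {0,6,2}
9 -> miss, evict 0, frames {6,2,9}
2 -> hit
6 -> hit
9 -> hit
Page faults: 5.

5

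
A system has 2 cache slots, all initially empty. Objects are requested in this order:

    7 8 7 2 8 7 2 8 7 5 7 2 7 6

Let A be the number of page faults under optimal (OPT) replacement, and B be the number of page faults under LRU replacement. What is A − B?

Under OPT: F F . F . F . F . F . F . F → 8 faults.
Under LRU: F F . F F F F F F F . F . F → 11 faults.
A − B = 8 − 11 = -3.

-3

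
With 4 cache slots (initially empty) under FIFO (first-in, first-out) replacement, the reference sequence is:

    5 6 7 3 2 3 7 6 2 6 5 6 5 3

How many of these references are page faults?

5 → fault, frames [5]
6 → fault, frames [5, 6]
7 → fault, frames [5, 6, 7]
3 → fault, frames [5, 6, 7, 3]
2 → fault, evict 5, frames [6, 7, 3, 2]
3 → hit
7 → hit
6 → hit
2 → hit
6 → hit
5 → fault, evict 6, frames [7, 3, 2, 5]
6 → fault, evict 7, frames [3, 2, 5, 6]
5 → hit
3 → hit
Page faults: 7.

7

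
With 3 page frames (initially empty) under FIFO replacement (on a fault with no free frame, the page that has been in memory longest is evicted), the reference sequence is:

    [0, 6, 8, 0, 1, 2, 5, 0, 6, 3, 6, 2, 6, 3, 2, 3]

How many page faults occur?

10

0 -> fault, frames {0}
6 -> fault, frames {0,6}
8 -> fault, frames {0,6,8}
0 -> hit
1 -> fault, evict 0, frames {6,8,1}
2 -> fault, evict 6, frames {8,1,2}
5 -> fault, evict 8, frames {1,2,5}
0 -> fault, evict 1, frames {2,5,0}
6 -> fault, evict 2, frames {5,0,6}
3 -> fault, evict 5, frames {0,6,3}
6 -> hit
2 -> fault, evict 0, frames {6,3,2}
6 -> hit
3 -> hit
2 -> hit
3 -> hit
Page faults: 10.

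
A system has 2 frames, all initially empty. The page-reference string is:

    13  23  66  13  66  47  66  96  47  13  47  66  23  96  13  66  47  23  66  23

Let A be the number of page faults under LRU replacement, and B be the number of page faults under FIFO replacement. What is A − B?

Under LRU: F F F F . F . F F F . F F F F F F F F . → 16 faults.
Under FIFO: F F F F . F F F F F . F F F F F F F F . → 17 faults.
A − B = 16 − 17 = -1.

-1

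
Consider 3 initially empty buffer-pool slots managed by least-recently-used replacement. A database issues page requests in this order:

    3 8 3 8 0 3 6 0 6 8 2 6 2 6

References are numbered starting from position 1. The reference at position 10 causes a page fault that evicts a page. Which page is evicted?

3

pos 1: 3 → fault, frames [3]
pos 2: 8 → fault, frames [3, 8]
pos 3: 3 → hit
pos 4: 8 → hit
pos 5: 0 → fault, frames [3, 8, 0]
pos 6: 3 → hit
pos 7: 6 → fault, evict 8, frames [0, 3, 6]
pos 8: 0 → hit
pos 9: 6 → hit
pos 10: 8 → fault, evict 3, frames [0, 6, 8]
At position 10, page 3 is evicted.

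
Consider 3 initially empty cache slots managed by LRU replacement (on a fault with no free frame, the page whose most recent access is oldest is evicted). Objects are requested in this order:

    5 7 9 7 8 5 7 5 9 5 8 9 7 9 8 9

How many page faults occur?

5 -> miss, frames [5]
7 -> miss, frames [5, 7]
9 -> miss, frames [5, 7, 9]
7 -> hit
8 -> miss, evict 5, frames [9, 7, 8]
5 -> miss, evict 9, frames [7, 8, 5]
7 -> hit
5 -> hit
9 -> miss, evict 8, frames [7, 5, 9]
5 -> hit
8 -> miss, evict 7, frames [9, 5, 8]
9 -> hit
7 -> miss, evict 5, frames [8, 9, 7]
9 -> hit
8 -> hit
9 -> hit
Page faults: 8.

8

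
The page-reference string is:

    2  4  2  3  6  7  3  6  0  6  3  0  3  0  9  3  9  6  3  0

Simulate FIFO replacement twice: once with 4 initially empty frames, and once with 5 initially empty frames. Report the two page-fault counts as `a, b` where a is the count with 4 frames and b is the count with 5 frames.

4 frames: F F . F F F . . F . . . . . F F . F . . → 9 faults.
5 frames: F F . F F F . . F . . . . . F . . . . . → 7 faults.
7 < 9: adding a frame reduced faults, as is typical.

9, 7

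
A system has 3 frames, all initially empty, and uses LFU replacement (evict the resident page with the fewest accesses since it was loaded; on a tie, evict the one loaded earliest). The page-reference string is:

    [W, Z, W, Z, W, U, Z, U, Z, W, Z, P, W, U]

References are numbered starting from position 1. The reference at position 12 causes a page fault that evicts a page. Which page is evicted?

U

pos 1: W → fault, frames [W]
pos 2: Z → fault, frames [W, Z]
pos 3: W → hit
pos 4: Z → hit
pos 5: W → hit
pos 6: U → fault, frames [W, Z, U]
pos 7: Z → hit
pos 8: U → hit
pos 9: Z → hit
pos 10: W → hit
pos 11: Z → hit
pos 12: P → fault, evict U, frames [W, Z, P]
At position 12, page U is evicted.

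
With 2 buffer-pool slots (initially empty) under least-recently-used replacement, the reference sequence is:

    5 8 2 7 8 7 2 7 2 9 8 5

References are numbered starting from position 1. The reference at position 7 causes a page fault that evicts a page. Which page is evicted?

pos 1: 5 -> miss, frames [5]
pos 2: 8 -> miss, frames [5, 8]
pos 3: 2 -> miss, evict 5, frames [8, 2]
pos 4: 7 -> miss, evict 8, frames [2, 7]
pos 5: 8 -> miss, evict 2, frames [7, 8]
pos 6: 7 -> hit
pos 7: 2 -> miss, evict 8, frames [7, 2]
At position 7, page 8 is evicted.

8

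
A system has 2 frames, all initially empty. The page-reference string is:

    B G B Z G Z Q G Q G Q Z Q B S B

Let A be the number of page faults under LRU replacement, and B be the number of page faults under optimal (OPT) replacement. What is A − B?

2

Under LRU: F F . F F . F F . . . F . F F . → 9 faults.
Under OPT: F F . F . . F . . . . F . F F . → 7 faults.
A − B = 9 − 7 = 2.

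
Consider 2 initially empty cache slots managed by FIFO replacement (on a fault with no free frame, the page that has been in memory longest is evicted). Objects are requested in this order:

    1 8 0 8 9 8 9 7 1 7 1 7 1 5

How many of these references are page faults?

1 → miss, frames [1]
8 → miss, frames [1, 8]
0 → miss, evict 1, frames [8, 0]
8 → hit
9 → miss, evict 8, frames [0, 9]
8 → miss, evict 0, frames [9, 8]
9 → hit
7 → miss, evict 9, frames [8, 7]
1 → miss, evict 8, frames [7, 1]
7 → hit
1 → hit
7 → hit
1 → hit
5 → miss, evict 7, frames [1, 5]
Page faults: 8.

8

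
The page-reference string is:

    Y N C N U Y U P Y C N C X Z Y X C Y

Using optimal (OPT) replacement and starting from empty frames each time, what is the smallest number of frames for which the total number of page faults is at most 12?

f=1: 18 faults
f=2: 12 faults
f=3: 9 faults
f=4: 7 faults
f=5: 7 faults
f=6: 7 faults
f=7: 7 faults
Smallest f with faults ≤ 12 is 2.

2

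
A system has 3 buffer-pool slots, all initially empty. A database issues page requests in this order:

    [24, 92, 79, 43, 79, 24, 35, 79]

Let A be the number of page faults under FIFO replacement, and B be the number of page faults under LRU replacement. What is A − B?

Under FIFO: F F F F . F F F → 7 faults.
Under LRU: F F F F . F F . → 6 faults.
A − B = 7 − 6 = 1.

1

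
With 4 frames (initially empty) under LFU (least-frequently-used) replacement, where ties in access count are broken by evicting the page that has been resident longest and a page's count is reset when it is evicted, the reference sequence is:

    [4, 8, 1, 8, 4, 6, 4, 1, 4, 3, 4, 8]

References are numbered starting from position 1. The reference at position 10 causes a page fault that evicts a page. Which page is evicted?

6

pos 1: 4 -> fault, frames (4)
pos 2: 8 -> fault, frames (4 8)
pos 3: 1 -> fault, frames (4 8 1)
pos 4: 8 -> hit
pos 5: 4 -> hit
pos 6: 6 -> fault, frames (4 8 1 6)
pos 7: 4 -> hit
pos 8: 1 -> hit
pos 9: 4 -> hit
pos 10: 3 -> fault, evict 6, frames (4 8 1 3)
At position 10, page 6 is evicted.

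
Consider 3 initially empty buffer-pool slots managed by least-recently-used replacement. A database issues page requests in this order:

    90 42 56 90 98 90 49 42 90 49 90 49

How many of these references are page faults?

90: miss, frames {90}
42: miss, frames {90,42}
56: miss, frames {90,42,56}
90: hit
98: miss, evict 42, frames {56,90,98}
90: hit
49: miss, evict 56, frames {98,90,49}
42: miss, evict 98, frames {90,49,42}
90: hit
49: hit
90: hit
49: hit
Page faults: 6.

6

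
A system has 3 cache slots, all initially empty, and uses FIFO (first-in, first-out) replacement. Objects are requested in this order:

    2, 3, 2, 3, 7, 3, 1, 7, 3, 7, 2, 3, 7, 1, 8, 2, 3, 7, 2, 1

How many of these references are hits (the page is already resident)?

2: fault, frames (2)
3: fault, frames (2 3)
2: hit
3: hit
7: fault, frames (2 3 7)
3: hit
1: fault, evict 2, frames (3 7 1)
7: hit
3: hit
7: hit
2: fault, evict 3, frames (7 1 2)
3: fault, evict 7, frames (1 2 3)
7: fault, evict 1, frames (2 3 7)
1: fault, evict 2, frames (3 7 1)
8: fault, evict 3, frames (7 1 8)
2: fault, evict 7, frames (1 8 2)
3: fault, evict 1, frames (8 2 3)
7: fault, evict 8, frames (2 3 7)
2: hit
1: fault, evict 2, frames (3 7 1)
Hits: 7.

7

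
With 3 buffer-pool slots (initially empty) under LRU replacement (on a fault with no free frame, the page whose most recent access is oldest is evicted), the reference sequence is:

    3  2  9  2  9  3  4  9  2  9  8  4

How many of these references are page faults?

3: miss, frames [3]
2: miss, frames [3, 2]
9: miss, frames [3, 2, 9]
2: hit
9: hit
3: hit
4: miss, evict 2, frames [9, 3, 4]
9: hit
2: miss, evict 3, frames [4, 9, 2]
9: hit
8: miss, evict 4, frames [2, 9, 8]
4: miss, evict 2, frames [9, 8, 4]
Page faults: 7.

7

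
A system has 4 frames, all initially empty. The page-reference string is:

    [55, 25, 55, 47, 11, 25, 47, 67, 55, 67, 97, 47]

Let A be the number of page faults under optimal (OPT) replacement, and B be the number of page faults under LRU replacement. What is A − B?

-1

Under OPT: F F . F F . . F . . F . → 6 faults.
Under LRU: F F . F F . . F F . F . → 7 faults.
A − B = 6 − 7 = -1.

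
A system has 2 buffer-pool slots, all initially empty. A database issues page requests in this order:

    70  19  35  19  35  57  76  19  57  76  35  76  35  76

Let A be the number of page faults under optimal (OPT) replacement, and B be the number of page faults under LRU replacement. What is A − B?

Under OPT: F F F . . F F . F . F . . . → 7 faults.
Under LRU: F F F . . F F F F F F . . . → 9 faults.
A − B = 7 − 9 = -2.

-2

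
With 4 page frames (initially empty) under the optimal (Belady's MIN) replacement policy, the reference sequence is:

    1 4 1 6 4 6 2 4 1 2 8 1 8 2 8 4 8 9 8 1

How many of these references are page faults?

6

1 → fault, frames {1}
4 → fault, frames {1,4}
1 → hit
6 → fault, frames {1,4,6}
4 → hit
6 → hit
2 → fault, frames {1,4,6,2}
4 → hit
1 → hit
2 → hit
8 → fault, evict 6, frames {1,4,2,8}
1 → hit
8 → hit
2 → hit
8 → hit
4 → hit
8 → hit
9 → fault, evict 2, frames {1,4,8,9}
8 → hit
1 → hit
Page faults: 6.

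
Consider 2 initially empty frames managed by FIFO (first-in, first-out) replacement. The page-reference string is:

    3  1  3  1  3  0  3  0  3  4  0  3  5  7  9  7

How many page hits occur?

3: fault, frames {3}
1: fault, frames {3,1}
3: hit
1: hit
3: hit
0: fault, evict 3, frames {1,0}
3: fault, evict 1, frames {0,3}
0: hit
3: hit
4: fault, evict 0, frames {3,4}
0: fault, evict 3, frames {4,0}
3: fault, evict 4, frames {0,3}
5: fault, evict 0, frames {3,5}
7: fault, evict 3, frames {5,7}
9: fault, evict 5, frames {7,9}
7: hit
Hits: 6.

6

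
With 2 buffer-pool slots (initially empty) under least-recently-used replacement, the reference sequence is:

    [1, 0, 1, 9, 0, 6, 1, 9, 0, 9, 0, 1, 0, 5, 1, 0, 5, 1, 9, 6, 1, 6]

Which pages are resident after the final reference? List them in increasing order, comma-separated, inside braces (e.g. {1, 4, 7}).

{1, 6}

1: miss, frames (1)
0: miss, frames (1 0)
1: hit
9: miss, evict 0, frames (1 9)
0: miss, evict 1, frames (9 0)
6: miss, evict 9, frames (0 6)
1: miss, evict 0, frames (6 1)
9: miss, evict 6, frames (1 9)
0: miss, evict 1, frames (9 0)
9: hit
0: hit
1: miss, evict 9, frames (0 1)
0: hit
5: miss, evict 1, frames (0 5)
1: miss, evict 0, frames (5 1)
0: miss, evict 5, frames (1 0)
5: miss, evict 1, frames (0 5)
1: miss, evict 0, frames (5 1)
9: miss, evict 5, frames (1 9)
6: miss, evict 1, frames (9 6)
1: miss, evict 9, frames (6 1)
6: hit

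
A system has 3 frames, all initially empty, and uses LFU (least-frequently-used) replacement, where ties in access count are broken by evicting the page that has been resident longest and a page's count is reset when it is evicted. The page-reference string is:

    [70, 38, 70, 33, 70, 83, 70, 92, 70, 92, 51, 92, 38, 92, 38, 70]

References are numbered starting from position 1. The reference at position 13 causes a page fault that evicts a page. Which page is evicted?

51

pos 1: 70: miss, frames {70}
pos 2: 38: miss, frames {70,38}
pos 3: 70: hit
pos 4: 33: miss, frames {70,38,33}
pos 5: 70: hit
pos 6: 83: miss, evict 38, frames {70,33,83}
pos 7: 70: hit
pos 8: 92: miss, evict 33, frames {70,83,92}
pos 9: 70: hit
pos 10: 92: hit
pos 11: 51: miss, evict 83, frames {70,92,51}
pos 12: 92: hit
pos 13: 38: miss, evict 51, frames {70,92,38}
At position 13, page 51 is evicted.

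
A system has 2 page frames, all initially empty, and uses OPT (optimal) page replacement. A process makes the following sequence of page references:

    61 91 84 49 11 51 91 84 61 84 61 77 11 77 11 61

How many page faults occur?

11

61 → fault, frames {61}
91 → fault, frames {61,91}
84 → fault, evict 61, frames {91,84}
49 → fault, evict 84, frames {91,49}
11 → fault, evict 49, frames {91,11}
51 → fault, evict 11, frames {91,51}
91 → hit
84 → fault, evict 51, frames {91,84}
61 → fault, evict 91, frames {84,61}
84 → hit
61 → hit
77 → fault, evict 84, frames {61,77}
11 → fault, evict 61, frames {77,11}
77 → hit
11 → hit
61 → fault, evict 11, frames {77,61}
Page faults: 11.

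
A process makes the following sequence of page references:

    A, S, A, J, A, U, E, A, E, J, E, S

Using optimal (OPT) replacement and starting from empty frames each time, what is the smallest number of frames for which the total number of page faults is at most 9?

2

f=1: 12 faults
f=2: 7 faults
f=3: 6 faults
f=4: 5 faults
f=5: 5 faults
Smallest f with faults ≤ 9 is 2.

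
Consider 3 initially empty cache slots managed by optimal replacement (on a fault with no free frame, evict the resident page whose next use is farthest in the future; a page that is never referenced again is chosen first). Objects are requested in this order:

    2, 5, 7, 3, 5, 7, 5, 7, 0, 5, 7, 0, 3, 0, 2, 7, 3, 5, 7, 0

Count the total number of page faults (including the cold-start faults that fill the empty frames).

2 → miss, frames [2]
5 → miss, frames [2, 5]
7 → miss, frames [2, 5, 7]
3 → miss, evict 2, frames [5, 7, 3]
5 → hit
7 → hit
5 → hit
7 → hit
0 → miss, evict 3, frames [5, 7, 0]
5 → hit
7 → hit
0 → hit
3 → miss, evict 5, frames [7, 0, 3]
0 → hit
2 → miss, evict 0, frames [7, 3, 2]
7 → hit
3 → hit
5 → miss, evict 2, frames [7, 3, 5]
7 → hit
0 → miss, evict 5, frames [7, 3, 0]
Page faults: 9.

9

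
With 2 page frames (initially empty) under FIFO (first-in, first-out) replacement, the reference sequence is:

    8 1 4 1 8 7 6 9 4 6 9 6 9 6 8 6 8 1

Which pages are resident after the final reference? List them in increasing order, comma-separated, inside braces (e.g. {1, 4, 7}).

8 → miss, frames (8)
1 → miss, frames (8 1)
4 → miss, evict 8, frames (1 4)
1 → hit
8 → miss, evict 1, frames (4 8)
7 → miss, evict 4, frames (8 7)
6 → miss, evict 8, frames (7 6)
9 → miss, evict 7, frames (6 9)
4 → miss, evict 6, frames (9 4)
6 → miss, evict 9, frames (4 6)
9 → miss, evict 4, frames (6 9)
6 → hit
9 → hit
6 → hit
8 → miss, evict 6, frames (9 8)
6 → miss, evict 9, frames (8 6)
8 → hit
1 → miss, evict 8, frames (6 1)

{1, 6}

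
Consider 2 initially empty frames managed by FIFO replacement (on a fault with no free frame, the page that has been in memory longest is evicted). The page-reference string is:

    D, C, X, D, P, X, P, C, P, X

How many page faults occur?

D → miss, frames {D}
C → miss, frames {D,C}
X → miss, evict D, frames {C,X}
D → miss, evict C, frames {X,D}
P → miss, evict X, frames {D,P}
X → miss, evict D, frames {P,X}
P → hit
C → miss, evict P, frames {X,C}
P → miss, evict X, frames {C,P}
X → miss, evict C, frames {P,X}
Page faults: 9.

9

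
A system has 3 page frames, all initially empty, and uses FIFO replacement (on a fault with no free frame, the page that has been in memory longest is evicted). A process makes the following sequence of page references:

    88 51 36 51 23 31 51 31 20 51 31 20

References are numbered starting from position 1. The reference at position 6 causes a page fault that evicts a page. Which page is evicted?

51

pos 1: 88 -> fault, frames [88]
pos 2: 51 -> fault, frames [88, 51]
pos 3: 36 -> fault, frames [88, 51, 36]
pos 4: 51 -> hit
pos 5: 23 -> fault, evict 88, frames [51, 36, 23]
pos 6: 31 -> fault, evict 51, frames [36, 23, 31]
At position 6, page 51 is evicted.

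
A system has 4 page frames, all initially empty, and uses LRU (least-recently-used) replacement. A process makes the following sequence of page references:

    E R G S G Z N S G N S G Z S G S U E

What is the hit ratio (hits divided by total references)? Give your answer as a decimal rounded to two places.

E → fault, frames {E}
R → fault, frames {E,R}
G → fault, frames {E,R,G}
S → fault, frames {E,R,G,S}
G → hit
Z → fault, evict E, frames {R,S,G,Z}
N → fault, evict R, frames {S,G,Z,N}
S → hit
G → hit
N → hit
S → hit
G → hit
Z → hit
S → hit
G → hit
S → hit
U → fault, evict N, frames {Z,G,S,U}
E → fault, evict Z, frames {G,S,U,E}
Hits: 10 of 18 references → 10/18 = 0.5556.

0.56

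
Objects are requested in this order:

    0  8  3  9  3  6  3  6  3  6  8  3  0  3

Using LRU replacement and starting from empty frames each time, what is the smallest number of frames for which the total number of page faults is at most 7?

3

f=1: 14 faults
f=2: 8 faults
f=3: 7 faults
f=4: 6 faults
f=5: 5 faults
Smallest f with faults ≤ 7 is 3.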